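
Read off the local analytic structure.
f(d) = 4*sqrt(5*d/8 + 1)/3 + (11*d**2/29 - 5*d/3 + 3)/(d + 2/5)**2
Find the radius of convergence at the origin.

Denominator factor (d + 2/5)^2: pole of order 2 at -2/5, modulus 2/5.
Branch term (4/3)*sqrt(1 - d/(-8/5)): its argument vanishes at d = -8/5, a square-root branch point, modulus 8/5.
The radius of convergence is the smallest modulus among the singular points: 2/5.

The radius of convergence is 2/5.


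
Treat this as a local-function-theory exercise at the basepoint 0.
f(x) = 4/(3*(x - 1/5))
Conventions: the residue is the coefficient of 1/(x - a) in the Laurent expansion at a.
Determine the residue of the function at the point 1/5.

At the order-1 pole 1/5 set g(x) = (x - (1/5))*f(x) = 4/3.
Simple pole: residue = g(a) at a = 1/5, which is 4/3.

The residue is 4/3.


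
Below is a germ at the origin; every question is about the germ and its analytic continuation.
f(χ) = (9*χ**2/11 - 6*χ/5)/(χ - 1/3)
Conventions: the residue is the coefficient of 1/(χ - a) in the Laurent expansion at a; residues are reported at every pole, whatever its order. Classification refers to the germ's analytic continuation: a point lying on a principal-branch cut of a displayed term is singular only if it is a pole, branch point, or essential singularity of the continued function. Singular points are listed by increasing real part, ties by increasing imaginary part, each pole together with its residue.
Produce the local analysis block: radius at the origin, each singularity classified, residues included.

Radius of convergence at 0: 1/3.
At 1/3: a pole of order 1; residue -17/55.

Denominator factor (χ - 1/3): pole of order 1 at 1/3, modulus 1/3.
The radius of convergence is the smallest modulus among the singular points: 1/3.
At the order-1 pole 1/3 set g(χ) = (χ - (1/3))*f(χ) = 9*χ**2/11 - 6*χ/5.
Simple pole: residue = g(a) at a = 1/3, which is -17/55.


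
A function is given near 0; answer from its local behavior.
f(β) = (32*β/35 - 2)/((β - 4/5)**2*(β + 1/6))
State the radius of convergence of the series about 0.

The radius of convergence is 1/6.

Denominator factor (β + 1/6): pole of order 1 at -1/6, modulus 1/6.
Denominator factor (β - 4/5)^2: pole of order 2 at 4/5, modulus 4/5.
The radius of convergence is the smallest modulus among the singular points: 1/6.


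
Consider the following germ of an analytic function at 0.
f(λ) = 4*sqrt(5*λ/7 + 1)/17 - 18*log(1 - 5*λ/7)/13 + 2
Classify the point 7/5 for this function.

The term (-18/13)*log(1 - λ/(7/5)) has argument 1 - 7/5/(7/5) = 0 at 7/5: a logarithmic (infinitely-sheeted) branch point; the remaining terms are analytic or single-valued there.

The point is a logarithmic branch point.


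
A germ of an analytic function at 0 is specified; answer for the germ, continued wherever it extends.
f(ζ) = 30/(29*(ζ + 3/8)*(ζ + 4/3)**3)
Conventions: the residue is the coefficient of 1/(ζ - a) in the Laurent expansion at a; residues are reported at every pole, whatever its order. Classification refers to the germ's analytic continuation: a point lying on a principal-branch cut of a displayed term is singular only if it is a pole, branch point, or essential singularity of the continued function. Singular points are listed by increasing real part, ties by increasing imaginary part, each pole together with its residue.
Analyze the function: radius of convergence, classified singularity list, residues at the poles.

Radius of convergence at 0: 3/8.
At -4/3: a pole of order 3; residue -414720/352843.
At -3/8: a pole of order 1; residue 414720/352843.

Denominator factor (ζ + 4/3)^3: pole of order 3 at -4/3, modulus 4/3.
Denominator factor (ζ + 3/8): pole of order 1 at -3/8, modulus 3/8.
The radius of convergence is the smallest modulus among the singular points: 3/8.
At the order-3 pole -4/3 set g(ζ) = (ζ - (-4/3))^3*f(ζ) = 30/(29*(ζ + 3/8)).
Order-3 pole: residue = g''(a)/2; g''(-4/3) = -829440/352843, so the residue is -414720/352843.
At the order-1 pole -3/8 set g(ζ) = (ζ - (-3/8))*f(ζ) = 30/(29*(ζ + 4/3)**3).
Simple pole: residue = g(a) at a = -3/8, which is 414720/352843.
List the singular points by increasing real part (a conjugate pair: the negative imaginary part first).


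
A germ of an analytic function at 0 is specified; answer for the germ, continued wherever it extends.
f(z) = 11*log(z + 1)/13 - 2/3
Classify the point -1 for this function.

The term (11/13)*log(1 - z/(-1)) has argument 1 - -1/(-1) = 0 at -1: a logarithmic (infinitely-sheeted) branch point; the remaining terms are analytic or single-valued there.

The point is a logarithmic branch point.


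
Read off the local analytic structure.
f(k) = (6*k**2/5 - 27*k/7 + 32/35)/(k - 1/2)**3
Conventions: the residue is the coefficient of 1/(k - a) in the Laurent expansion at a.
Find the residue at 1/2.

At the order-3 pole 1/2 set g(k) = (k - (1/2))^3*f(k) = 6*k**2/5 - 27*k/7 + 32/35.
Order-3 pole: residue = g''(a)/2; g''(1/2) = 12/5, so the residue is 6/5.

The residue is 6/5.


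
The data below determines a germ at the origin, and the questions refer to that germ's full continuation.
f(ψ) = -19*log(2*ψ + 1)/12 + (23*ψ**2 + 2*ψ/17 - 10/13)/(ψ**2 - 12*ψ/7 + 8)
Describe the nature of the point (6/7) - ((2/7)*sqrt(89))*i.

The denominator factor ψ**2 - 12*ψ/7 + 8 vanishes at (6/7) - ((2/7)*sqrt(89))*i and appears to the power 1; the numerator there equals (-1633798/10829) - ((9412/833)*sqrt(89))*i, nonzero, and no other factor vanishes.
The branch terms are analytic at this point.
Hence a pole whose order is the multiplicity, 1.

The point is a pole of order 1.


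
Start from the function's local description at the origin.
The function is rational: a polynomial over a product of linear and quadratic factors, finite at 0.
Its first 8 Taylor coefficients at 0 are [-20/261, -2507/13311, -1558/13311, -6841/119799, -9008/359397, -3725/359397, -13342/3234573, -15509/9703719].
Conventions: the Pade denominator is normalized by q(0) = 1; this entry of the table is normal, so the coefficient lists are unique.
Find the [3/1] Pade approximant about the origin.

The Pade approximant has numerator coefficients [-20/261, -4695889/30353517, -9391778/273181653, -4695889/819544959]; denominator coefficients [1, -9008/20523].

Taylor coefficients needed (read off): a_0 = -20/261, a_1 = -2507/13311, a_2 = -1558/13311, a_3 = -6841/119799, a_4 = -9008/359397.
Write the denominator as Q(d) = 1 + q1*d. Requiring Q*f - P = O(d^5) with deg P <= 3 kills the coefficients of d^4..d^4 in Q*f:
  d^4: a_4 + q1*a_3 = 0, i.e. -9008/359397 + (-6841/119799)*q1 = 0.
Solving this linear system: q1 = -9008/20523.
The numerator is Q*f truncated at degree 3: P0 = a_0 = -20/261; P1 = a_1 + q1*a_0 = -4695889/30353517; P2 = a_2 + q1*a_1 = -9391778/273181653; P3 = a_3 + q1*a_2 = -4695889/819544959.


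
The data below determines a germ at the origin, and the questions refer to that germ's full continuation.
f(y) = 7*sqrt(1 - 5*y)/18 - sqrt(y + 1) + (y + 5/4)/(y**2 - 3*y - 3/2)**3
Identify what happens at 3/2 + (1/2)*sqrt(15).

The denominator factor y**2 - 3*y - 3/2 vanishes at 3/2 + (1/2)*sqrt(15) and appears to the power 3; the numerator there equals 11/4 + (1/2)*sqrt(15), nonzero, and no other factor vanishes.
The branch terms are analytic at this point.
Hence a pole whose order is the multiplicity, 3.

The point is a pole of order 3.


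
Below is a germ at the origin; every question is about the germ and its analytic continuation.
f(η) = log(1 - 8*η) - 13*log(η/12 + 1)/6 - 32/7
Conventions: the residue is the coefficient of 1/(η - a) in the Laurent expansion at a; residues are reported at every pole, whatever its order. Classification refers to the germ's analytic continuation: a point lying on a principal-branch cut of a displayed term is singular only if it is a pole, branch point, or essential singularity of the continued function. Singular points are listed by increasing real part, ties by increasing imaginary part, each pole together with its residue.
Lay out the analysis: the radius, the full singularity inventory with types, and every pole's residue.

Branch term (-13/6)*log(1 - η/(-12)): its argument vanishes at η = -12, a logarithmic branch point, modulus 12.
Branch term (1)*log(1 - η/(1/8)): its argument vanishes at η = 1/8, a logarithmic branch point, modulus 1/8.
The radius of convergence is the smallest modulus among the singular points: 1/8.
List the singular points by increasing real part (a conjugate pair: the negative imaginary part first).

Radius of convergence at 0: 1/8.
At -12: a logarithmic branch point.
At 1/8: a logarithmic branch point.


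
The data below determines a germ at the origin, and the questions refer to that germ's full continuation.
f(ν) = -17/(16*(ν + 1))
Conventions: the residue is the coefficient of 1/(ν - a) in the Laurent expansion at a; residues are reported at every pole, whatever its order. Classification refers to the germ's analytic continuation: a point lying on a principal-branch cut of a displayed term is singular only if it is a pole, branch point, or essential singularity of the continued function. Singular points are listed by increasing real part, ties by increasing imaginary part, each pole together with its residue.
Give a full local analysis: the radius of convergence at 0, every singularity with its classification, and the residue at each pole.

Denominator factor (ν + 1): pole of order 1 at -1, modulus 1.
The radius of convergence is the smallest modulus among the singular points: 1.
At the order-1 pole -1 set g(ν) = (ν - (-1))*f(ν) = -17/16.
Simple pole: residue = g(a) at a = -1, which is -17/16.

Radius of convergence at 0: 1.
At -1: a pole of order 1; residue -17/16.


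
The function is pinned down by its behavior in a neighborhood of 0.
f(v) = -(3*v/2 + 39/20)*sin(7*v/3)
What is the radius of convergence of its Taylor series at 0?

The factor -sin(7*v/3) is entire and contributes no finite singular point.
The polynomial part has no poles.
No finite singular points: the Taylor series at 0 converges everywhere.

The radius of convergence is infinite.


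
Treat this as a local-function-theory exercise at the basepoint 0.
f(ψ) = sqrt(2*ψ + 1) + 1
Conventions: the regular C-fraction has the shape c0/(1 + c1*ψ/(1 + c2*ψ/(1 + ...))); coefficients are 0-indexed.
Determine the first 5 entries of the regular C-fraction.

Taylor coefficients (expand at 0): a_0 = 2, a_1 = 1, a_2 = -1/2, a_3 = 1/2, a_4 = -5/8.
c0 = a_0 = 2. Peel one level at a time: if S = 1 + c*ψ/S' with S'(0) = 1, then c is the ψ-coefficient of S and S' = c*ψ/(S - 1).
S_1 = c0/f = 1 + (-1/2)*ψ + (1/2)*ψ^2 + ...; c1 = -1/2.
S_2 = c1*ψ/(S_1 - 1) = 1 + (1)*ψ + (-1/4)*ψ^2 + ...; c2 = 1.
S_3 = c2*ψ/(S_2 - 1) = 1 + (1/4)*ψ + (-3/16)*ψ^2 + ...; c3 = 1/4.
S_4 = c3*ψ/(S_3 - 1) = 1 + (3/4)*ψ + ...; c4 = 3/4.

The regular C-fraction coefficients are [2, -1/2, 1, 1/4, 3/4].


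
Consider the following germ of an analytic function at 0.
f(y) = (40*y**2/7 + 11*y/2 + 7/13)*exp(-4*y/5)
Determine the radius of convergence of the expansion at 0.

The factor exp(-4*y/5) is entire and contributes no finite singular point.
The polynomial part has no poles.
No finite singular points: the Taylor series at 0 converges everywhere.

The radius of convergence is infinite.


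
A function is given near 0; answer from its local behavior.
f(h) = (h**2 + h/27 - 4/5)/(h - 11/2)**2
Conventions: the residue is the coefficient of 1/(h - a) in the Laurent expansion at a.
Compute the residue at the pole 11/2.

At the order-2 pole 11/2 set g(h) = (h - (11/2))^2*f(h) = h**2 + h/27 - 4/5.
Order-2 pole: residue = g'(a); g'(11/2) = 298/27, so the residue is 298/27.

The residue is 298/27.


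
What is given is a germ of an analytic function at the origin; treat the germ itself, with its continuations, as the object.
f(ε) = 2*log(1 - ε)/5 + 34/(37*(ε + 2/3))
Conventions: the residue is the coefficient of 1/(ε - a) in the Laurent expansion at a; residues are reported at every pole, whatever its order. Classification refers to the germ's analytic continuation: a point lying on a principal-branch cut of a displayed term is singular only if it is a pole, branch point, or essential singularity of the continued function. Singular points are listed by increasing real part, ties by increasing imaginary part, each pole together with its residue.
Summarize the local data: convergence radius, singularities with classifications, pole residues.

Denominator factor (ε + 2/3): pole of order 1 at -2/3, modulus 2/3.
Branch term (2/5)*log(1 - ε/(1)): its argument vanishes at ε = 1, a logarithmic branch point, modulus 1.
The radius of convergence is the smallest modulus among the singular points: 2/3.
The branch term is analytic at -2/3 and contributes nothing to the residue; only the rational part matters.
At the order-1 pole -2/3 set g(ε) = (ε - (-2/3))*(rational part) = 34/37.
Simple pole: residue = g(a) at a = -2/3, which is 34/37.
List the singular points by increasing real part (a conjugate pair: the negative imaginary part first).

Radius of convergence at 0: 2/3.
At -2/3: a pole of order 1; residue 34/37.
At 1: a logarithmic branch point.


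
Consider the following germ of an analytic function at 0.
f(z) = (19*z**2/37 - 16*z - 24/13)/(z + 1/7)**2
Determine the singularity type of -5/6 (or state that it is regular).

The point is a regular point.

Denominator factors: z + 1/7 = -29/42 at z = -5/6 — none vanishes.
So the germ continues analytically to -5/6.


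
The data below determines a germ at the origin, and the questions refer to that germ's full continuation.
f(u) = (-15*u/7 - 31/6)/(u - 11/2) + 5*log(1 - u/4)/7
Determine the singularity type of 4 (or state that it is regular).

The point is a logarithmic branch point.

The term (5/7)*log(1 - u/(4)) has argument 1 - 4/(4) = 0 at 4: a logarithmic (infinitely-sheeted) branch point; the remaining terms are analytic or single-valued there.


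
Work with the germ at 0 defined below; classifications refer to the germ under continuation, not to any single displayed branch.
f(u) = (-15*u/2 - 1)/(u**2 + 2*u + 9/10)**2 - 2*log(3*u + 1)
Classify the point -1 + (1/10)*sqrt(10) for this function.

The point is a pole of order 2.

The denominator factor u**2 + 2*u + 9/10 vanishes at -1 + (1/10)*sqrt(10) and appears to the power 2; the numerator there equals 13/2 - (3/4)*sqrt(10), nonzero, and no other factor vanishes.
The branch terms are analytic at this point.
Hence a pole whose order is the multiplicity, 2.


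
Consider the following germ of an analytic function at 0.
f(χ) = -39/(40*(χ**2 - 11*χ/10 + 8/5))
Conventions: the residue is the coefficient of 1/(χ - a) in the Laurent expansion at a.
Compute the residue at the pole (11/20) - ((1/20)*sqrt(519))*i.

The residue is -((13/692)*sqrt(519))*i.

The factor χ**2 - 11*χ/10 + 8/5 splits as (χ - a)(χ - a') with a = (11/20) - ((1/20)*sqrt(519))*i, a' = (11/20) + ((1/20)*sqrt(519))*i. At the order-1 pole a set g(χ) = (χ - a)*f(χ) = [-39/40] / (χ - a').
Simple pole: residue = g(a) at a = (11/20) - ((1/20)*sqrt(519))*i, which is -((13/692)*sqrt(519))*i.


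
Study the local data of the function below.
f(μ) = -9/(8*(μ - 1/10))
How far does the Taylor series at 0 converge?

The radius of convergence is 1/10.

Denominator factor (μ - 1/10): pole of order 1 at 1/10, modulus 1/10.
The radius of convergence is the smallest modulus among the singular points: 1/10.


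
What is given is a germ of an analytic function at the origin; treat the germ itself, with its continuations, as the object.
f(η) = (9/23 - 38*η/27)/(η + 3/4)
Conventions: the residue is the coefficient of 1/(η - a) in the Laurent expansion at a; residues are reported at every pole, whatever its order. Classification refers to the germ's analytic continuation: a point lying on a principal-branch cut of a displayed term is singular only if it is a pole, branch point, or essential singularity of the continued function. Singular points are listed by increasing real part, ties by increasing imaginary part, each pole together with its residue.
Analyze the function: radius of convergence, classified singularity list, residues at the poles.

Denominator factor (η + 3/4): pole of order 1 at -3/4, modulus 3/4.
The radius of convergence is the smallest modulus among the singular points: 3/4.
At the order-1 pole -3/4 set g(η) = (η - (-3/4))*f(η) = 9/23 - 38*η/27.
Simple pole: residue = g(a) at a = -3/4, which is 599/414.

Radius of convergence at 0: 3/4.
At -3/4: a pole of order 1; residue 599/414.


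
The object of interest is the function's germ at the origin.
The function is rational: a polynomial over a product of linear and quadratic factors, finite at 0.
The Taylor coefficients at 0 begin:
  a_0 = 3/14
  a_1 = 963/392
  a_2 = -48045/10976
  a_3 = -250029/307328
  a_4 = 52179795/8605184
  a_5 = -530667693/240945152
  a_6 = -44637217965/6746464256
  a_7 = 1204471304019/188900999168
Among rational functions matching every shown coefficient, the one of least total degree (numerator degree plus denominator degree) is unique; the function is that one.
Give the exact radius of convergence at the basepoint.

No rational of total degree below 4 reproduces all 8 coefficients; solving the [2/2] Pade equations on them gives f(ω) = (-13*ω**2/6 + 2*ω + 1/6)/(ω**2 + 5*ω/12 + 7/9), whose expansion matches every shown term.
Denominator factor (ω**2 + 5*ω/12 + 7/9): discriminant -47/16, complex-conjugate roots (-5/24) + ((1/8)*sqrt(47))*i and (-5/24) - ((1/8)*sqrt(47))*i; poles of order 1, moduli (1/3)*sqrt(7) and (1/3)*sqrt(7).
The radius of convergence is the smallest modulus among the singular points: (1/3)*sqrt(7).

The radius of convergence is (1/3)*sqrt(7).


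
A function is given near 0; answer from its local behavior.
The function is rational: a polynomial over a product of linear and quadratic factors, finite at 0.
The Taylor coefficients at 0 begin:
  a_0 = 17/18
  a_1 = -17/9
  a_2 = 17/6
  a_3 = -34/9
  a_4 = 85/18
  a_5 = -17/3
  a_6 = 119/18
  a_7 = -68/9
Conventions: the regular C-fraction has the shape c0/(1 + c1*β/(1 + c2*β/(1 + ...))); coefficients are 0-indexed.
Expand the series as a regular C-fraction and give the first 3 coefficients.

The regular C-fraction coefficients are [17/18, 2, -1/2].

Taylor coefficients (read off): a_0 = 17/18, a_1 = -17/9, a_2 = 17/6.
c0 = a_0 = 17/18. Peel one level at a time: if S = 1 + c*β/S' with S'(0) = 1, then c is the β-coefficient of S and S' = c*β/(S - 1).
S_1 = c0/f = 1 + (2)*β + (1)*β^2 + ...; c1 = 2.
S_2 = c1*β/(S_1 - 1) = 1 + (-1/2)*β + ...; c2 = -1/2.


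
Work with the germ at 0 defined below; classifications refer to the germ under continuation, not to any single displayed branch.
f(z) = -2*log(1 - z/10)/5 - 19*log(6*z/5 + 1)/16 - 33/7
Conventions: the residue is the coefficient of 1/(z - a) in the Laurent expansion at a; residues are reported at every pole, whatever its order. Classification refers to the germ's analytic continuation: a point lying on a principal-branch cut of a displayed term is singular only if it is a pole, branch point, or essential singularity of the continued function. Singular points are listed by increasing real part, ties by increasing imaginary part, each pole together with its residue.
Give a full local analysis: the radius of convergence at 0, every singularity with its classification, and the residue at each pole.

Branch term (-19/16)*log(1 - z/(-5/6)): its argument vanishes at z = -5/6, a logarithmic branch point, modulus 5/6.
Branch term (-2/5)*log(1 - z/(10)): its argument vanishes at z = 10, a logarithmic branch point, modulus 10.
The radius of convergence is the smallest modulus among the singular points: 5/6.
List the singular points by increasing real part (a conjugate pair: the negative imaginary part first).

Radius of convergence at 0: 5/6.
At -5/6: a logarithmic branch point.
At 10: a logarithmic branch point.


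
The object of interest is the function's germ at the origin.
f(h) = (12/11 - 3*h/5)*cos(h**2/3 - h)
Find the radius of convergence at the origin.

The factor cos(h**2/3 - h) is entire and contributes no finite singular point.
The polynomial part has no poles.
No finite singular points: the Taylor series at 0 converges everywhere.

The radius of convergence is infinite.


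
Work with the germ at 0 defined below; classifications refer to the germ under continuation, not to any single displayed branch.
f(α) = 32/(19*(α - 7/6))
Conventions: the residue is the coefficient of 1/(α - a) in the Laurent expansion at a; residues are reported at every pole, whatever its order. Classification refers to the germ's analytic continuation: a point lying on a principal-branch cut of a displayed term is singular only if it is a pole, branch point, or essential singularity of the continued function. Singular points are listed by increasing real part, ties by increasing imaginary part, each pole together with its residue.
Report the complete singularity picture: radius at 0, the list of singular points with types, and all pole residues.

Radius of convergence at 0: 7/6.
At 7/6: a pole of order 1; residue 32/19.

Denominator factor (α - 7/6): pole of order 1 at 7/6, modulus 7/6.
The radius of convergence is the smallest modulus among the singular points: 7/6.
At the order-1 pole 7/6 set g(α) = (α - (7/6))*f(α) = 32/19.
Simple pole: residue = g(a) at a = 7/6, which is 32/19.


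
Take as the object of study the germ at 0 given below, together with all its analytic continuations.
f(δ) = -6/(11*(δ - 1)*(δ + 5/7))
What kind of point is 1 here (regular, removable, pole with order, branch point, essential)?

The point is a pole of order 1.

The denominator factor δ - 1 vanishes at 1 and appears to the power 1; the numerator there equals -6/11, nonzero, and no other factor vanishes.
Hence a pole whose order is the multiplicity, 1.


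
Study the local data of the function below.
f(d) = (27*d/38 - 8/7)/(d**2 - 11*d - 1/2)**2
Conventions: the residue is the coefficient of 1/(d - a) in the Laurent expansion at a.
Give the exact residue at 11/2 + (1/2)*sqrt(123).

The residue is -(1471/4024314)*sqrt(123).

The factor d**2 - 11*d - 1/2 splits as (d - a)(d - a') with a = 11/2 + (1/2)*sqrt(123), a' = 11/2 - (1/2)*sqrt(123). At the order-2 pole a set g(d) = (d - a)^2*f(d) = [27*d/38 - 8/7] / (d - a')^2.
Order-2 pole: residue = g'(a); g'(11/2 + (1/2)*sqrt(123)) = -(1471/4024314)*sqrt(123), so the residue is -(1471/4024314)*sqrt(123).


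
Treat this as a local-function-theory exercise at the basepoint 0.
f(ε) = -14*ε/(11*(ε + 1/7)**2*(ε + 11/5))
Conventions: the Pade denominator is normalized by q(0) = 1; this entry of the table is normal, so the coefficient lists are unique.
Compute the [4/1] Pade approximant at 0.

Taylor coefficients needed (expand at 0): a_0 = 0, a_1 = -3430/121, a_2 = 545370/1331, a_3 = -63736260/14641, a_4 = 6582314060/161051, a_5 = -635786223450/1771561.
Write the denominator as Q(ε) = 1 + q1*ε. Requiring Q*f - P = O(ε^6) with deg P <= 4 kills the coefficients of ε^5..ε^5 in Q*f:
  ε^5: a_5 + q1*a_4 = 0, i.e. -635786223450/1771561 + (6582314060/161051)*q1 = 0.
Solving this linear system: q1 = 185360415/21109462.
The numerator is Q*f truncated at degree 4: P0 = a_0 = 0; P1 = a_1 + q1*a_0 = -3430/121; P2 = a_2 + q1*a_1 = 18672805095/116102041; P3 = a_3 + q1*a_2 = -87696488985/116102041; P4 = a_4 + q1*a_3 = 307121538010/116102041.

The Pade approximant has numerator coefficients [0, -3430/121, 18672805095/116102041, -87696488985/116102041, 307121538010/116102041]; denominator coefficients [1, 185360415/21109462].


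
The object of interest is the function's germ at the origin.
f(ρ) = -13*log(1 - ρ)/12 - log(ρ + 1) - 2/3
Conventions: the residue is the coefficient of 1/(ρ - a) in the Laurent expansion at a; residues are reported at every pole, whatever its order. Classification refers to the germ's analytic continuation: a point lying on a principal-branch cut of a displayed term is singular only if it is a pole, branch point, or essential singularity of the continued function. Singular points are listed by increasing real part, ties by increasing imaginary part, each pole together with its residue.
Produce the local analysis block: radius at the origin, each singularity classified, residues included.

Radius of convergence at 0: 1.
At -1: a logarithmic branch point.
At 1: a logarithmic branch point.

Branch term (-13/12)*log(1 - ρ/(1)): its argument vanishes at ρ = 1, a logarithmic branch point, modulus 1.
Branch term (-1)*log(1 - ρ/(-1)): its argument vanishes at ρ = -1, a logarithmic branch point, modulus 1.
The radius of convergence is the smallest modulus among the singular points: 1.
List the singular points by increasing real part (a conjugate pair: the negative imaginary part first).


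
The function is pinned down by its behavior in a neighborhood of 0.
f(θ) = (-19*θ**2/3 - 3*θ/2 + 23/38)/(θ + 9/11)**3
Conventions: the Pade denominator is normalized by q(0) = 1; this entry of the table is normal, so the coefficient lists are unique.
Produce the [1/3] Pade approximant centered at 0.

Taylor coefficients needed (expand at 0): a_0 = 30613/27702, a_1 = -282172/41553, a_2 = 6270341/747954, a_3 = -23469523/10097379, a_4 = -1008662413/60584274.
Write the denominator as Q(θ) = 1 + q1*θ + q2*θ^2 + q3*θ^3. Requiring Q*f - P = O(θ^5) with deg P <= 1 kills the coefficients of θ^2..θ^4 in Q*f:
  θ^2: a_2 + q1*a_1 + q2*a_0 = 0, i.e. 6270341/747954 + (-282172/41553)*q1 + (30613/27702)*q2 = 0.
  θ^3: a_3 + q1*a_2 + q2*a_1 + q3*a_0 = 0, i.e. -23469523/10097379 + (6270341/747954)*q1 + (-282172/41553)*q2 + (30613/27702)*q3 = 0.
  θ^4: a_4 + q1*a_3 + q2*a_2 + q3*a_1 = 0, i.e. -1008662413/60584274 + (-23469523/10097379)*q1 + (6270341/747954)*q2 + (-282172/41553)*q3 = 0.
Solving this linear system: q1 = 2673083638/1874671899, q2 = 19839244151/16872047091, q3 = -677918453216/455545271457.
The numerator is Q*f truncated at degree 1: P0 = a_0 = 30613/27702; P1 = a_1 + q1*a_0 = -791877689999/151848423819.

The Pade approximant has numerator coefficients [30613/27702, -791877689999/151848423819]; denominator coefficients [1, 2673083638/1874671899, 19839244151/16872047091, -677918453216/455545271457].


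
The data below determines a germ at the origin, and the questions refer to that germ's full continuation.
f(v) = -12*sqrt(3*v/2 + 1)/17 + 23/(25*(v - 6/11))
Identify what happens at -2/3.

The term (-12/17)*sqrt(1 - v/(-2/3)) has argument 1 - -2/3/(-2/3) = 0 at -2/3: a square-root (algebraic, two-sheeted) branch point; the remaining terms are analytic or single-valued there.

The point is an algebraic (square-root) branch point.


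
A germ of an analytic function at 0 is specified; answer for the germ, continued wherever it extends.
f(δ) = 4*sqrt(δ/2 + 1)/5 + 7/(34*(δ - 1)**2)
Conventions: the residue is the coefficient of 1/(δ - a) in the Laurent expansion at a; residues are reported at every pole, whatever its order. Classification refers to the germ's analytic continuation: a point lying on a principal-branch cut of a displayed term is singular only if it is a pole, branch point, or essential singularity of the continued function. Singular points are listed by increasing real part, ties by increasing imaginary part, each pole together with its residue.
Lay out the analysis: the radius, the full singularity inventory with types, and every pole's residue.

Radius of convergence at 0: 1.
At -2: an algebraic (square-root) branch point.
At 1: a pole of order 2; residue 0.

Denominator factor (δ - 1)^2: pole of order 2 at 1, modulus 1.
Branch term (4/5)*sqrt(1 - δ/(-2)): its argument vanishes at δ = -2, a square-root branch point, modulus 2.
The radius of convergence is the smallest modulus among the singular points: 1.
The branch term is analytic at 1 and contributes nothing to the residue; only the rational part matters.
At the order-2 pole 1 set g(δ) = (δ - (1))^2*(rational part) = 7/34.
Order-2 pole: residue = g'(a); g'(1) = 0, so the residue is 0.
List the singular points by increasing real part (a conjugate pair: the negative imaginary part first).


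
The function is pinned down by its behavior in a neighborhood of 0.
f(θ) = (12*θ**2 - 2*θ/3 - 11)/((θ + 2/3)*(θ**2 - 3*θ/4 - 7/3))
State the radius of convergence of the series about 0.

The radius of convergence is 2/3.

Denominator factor (θ**2 - 3*θ/4 - 7/3): discriminant 475/48, real irrational roots 3/8 + (5/24)*sqrt(57) and 3/8 - (5/24)*sqrt(57); poles of order 1, moduli 3/8 + (5/24)*sqrt(57) and -3/8 + (5/24)*sqrt(57).
Denominator factor (θ + 2/3): pole of order 1 at -2/3, modulus 2/3.
The radius of convergence is the smallest modulus among the singular points: 2/3.


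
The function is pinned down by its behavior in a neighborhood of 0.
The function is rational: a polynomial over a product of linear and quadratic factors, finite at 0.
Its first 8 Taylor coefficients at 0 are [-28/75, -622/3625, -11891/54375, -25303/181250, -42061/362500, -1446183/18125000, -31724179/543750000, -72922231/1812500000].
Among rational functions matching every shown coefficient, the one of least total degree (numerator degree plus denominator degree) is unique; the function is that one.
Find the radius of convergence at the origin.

The radius of convergence is -3/4 + (1/4)*sqrt(89).

No rational of total degree below 5 reproduces all 8 coefficients; solving the [1/4] Pade equations on them gives f(φ) = (38*φ/29 - 28/3)/(φ**2 + 3*φ/2 - 5)**2, whose expansion matches every shown term.
Denominator factor (φ**2 + 3*φ/2 - 5)^2: discriminant 89/4, real irrational roots -3/4 + (1/4)*sqrt(89) and -3/4 - (1/4)*sqrt(89); poles of order 2, moduli -3/4 + (1/4)*sqrt(89) and 3/4 + (1/4)*sqrt(89).
The radius of convergence is the smallest modulus among the singular points: -3/4 + (1/4)*sqrt(89).


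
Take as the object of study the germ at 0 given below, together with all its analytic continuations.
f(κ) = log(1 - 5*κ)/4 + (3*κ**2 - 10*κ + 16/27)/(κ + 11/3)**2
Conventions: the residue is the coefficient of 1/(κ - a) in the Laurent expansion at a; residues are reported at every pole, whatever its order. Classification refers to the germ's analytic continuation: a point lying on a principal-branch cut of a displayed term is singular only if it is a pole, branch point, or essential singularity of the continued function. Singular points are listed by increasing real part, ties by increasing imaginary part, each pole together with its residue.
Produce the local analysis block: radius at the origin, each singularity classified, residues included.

Radius of convergence at 0: 1/5.
At -11/3: a pole of order 2; residue -32.
At 1/5: a logarithmic branch point.

Denominator factor (κ + 11/3)^2: pole of order 2 at -11/3, modulus 11/3.
Branch term (1/4)*log(1 - κ/(1/5)): its argument vanishes at κ = 1/5, a logarithmic branch point, modulus 1/5.
The radius of convergence is the smallest modulus among the singular points: 1/5.
The branch term is analytic at -11/3 and contributes nothing to the residue; only the rational part matters.
At the order-2 pole -11/3 set g(κ) = (κ - (-11/3))^2*(rational part) = 3*κ**2 - 10*κ + 16/27.
Order-2 pole: residue = g'(a); g'(-11/3) = -32, so the residue is -32.
List the singular points by increasing real part (a conjugate pair: the negative imaginary part first).


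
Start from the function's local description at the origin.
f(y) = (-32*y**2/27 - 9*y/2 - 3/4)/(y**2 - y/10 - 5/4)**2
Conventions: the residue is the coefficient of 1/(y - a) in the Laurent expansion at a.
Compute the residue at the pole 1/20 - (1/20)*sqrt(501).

The factor y**2 - y/10 - 5/4 splits as (y - a)(y - a') with a = 1/20 - (1/20)*sqrt(501), a' = 1/20 + (1/20)*sqrt(501). At the order-2 pole a set g(y) = (y - a)^2*f(y) = [-32*y**2/27 - 9*y/2 - 3/4] / (y - a')^2.
Order-2 pole: residue = g'(a); g'(1/20 - (1/20)*sqrt(501)) = (27350/6777027)*sqrt(501), so the residue is (27350/6777027)*sqrt(501).

The residue is (27350/6777027)*sqrt(501).


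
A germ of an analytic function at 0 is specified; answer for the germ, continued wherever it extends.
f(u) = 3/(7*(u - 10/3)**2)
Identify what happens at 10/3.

The point is a pole of order 2.

The denominator factor u - 10/3 vanishes at 10/3 and appears to the power 2; the numerator there equals 3/7, nonzero, and no other factor vanishes.
Hence a pole whose order is the multiplicity, 2.


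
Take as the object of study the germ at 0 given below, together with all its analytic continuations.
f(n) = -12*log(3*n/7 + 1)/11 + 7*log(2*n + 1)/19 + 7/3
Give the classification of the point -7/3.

The point is a logarithmic branch point.

The term (-12/11)*log(1 - n/(-7/3)) has argument 1 - -7/3/(-7/3) = 0 at -7/3: a logarithmic (infinitely-sheeted) branch point; the remaining terms are analytic or single-valued there.


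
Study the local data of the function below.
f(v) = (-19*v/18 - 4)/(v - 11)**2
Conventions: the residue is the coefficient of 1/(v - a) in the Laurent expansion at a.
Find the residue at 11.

At the order-2 pole 11 set g(v) = (v - (11))^2*f(v) = -19*v/18 - 4.
Order-2 pole: residue = g'(a); g'(11) = -19/18, so the residue is -19/18.

The residue is -19/18.


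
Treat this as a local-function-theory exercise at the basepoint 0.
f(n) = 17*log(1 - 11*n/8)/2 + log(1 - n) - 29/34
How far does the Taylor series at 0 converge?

The radius of convergence is 8/11.

Branch term (1)*log(1 - n/(1)): its argument vanishes at n = 1, a logarithmic branch point, modulus 1.
Branch term (17/2)*log(1 - n/(8/11)): its argument vanishes at n = 8/11, a logarithmic branch point, modulus 8/11.
The radius of convergence is the smallest modulus among the singular points: 8/11.


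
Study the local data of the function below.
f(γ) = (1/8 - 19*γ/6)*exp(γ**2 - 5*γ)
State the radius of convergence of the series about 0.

The factor exp(γ**2 - 5*γ) is entire and contributes no finite singular point.
The polynomial part has no poles.
No finite singular points: the Taylor series at 0 converges everywhere.

The radius of convergence is infinite.


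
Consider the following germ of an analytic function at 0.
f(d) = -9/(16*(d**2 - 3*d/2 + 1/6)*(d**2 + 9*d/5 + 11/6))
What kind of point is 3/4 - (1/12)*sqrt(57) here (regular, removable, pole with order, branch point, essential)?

The point is a pole of order 1.

The denominator factor d**2 - 3*d/2 + 1/6 vanishes at 3/4 - (1/12)*sqrt(57) and appears to the power 1; the numerator there equals -9/16, nonzero, and no other factor vanishes.
Hence a pole whose order is the multiplicity, 1.


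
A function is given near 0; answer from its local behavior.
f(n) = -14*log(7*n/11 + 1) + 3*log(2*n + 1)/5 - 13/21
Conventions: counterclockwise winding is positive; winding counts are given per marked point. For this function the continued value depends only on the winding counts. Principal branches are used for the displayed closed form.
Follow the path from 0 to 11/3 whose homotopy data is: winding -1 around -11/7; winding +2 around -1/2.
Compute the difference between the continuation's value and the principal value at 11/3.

The rational part is single-valued and drops out of the difference; each branch term changes only by its own monodromy.
(-14)*log(1 - n/(-11/7)): each positive loop around -11/7 adds 2*pi*i to the log, so winding -1 contributes (-14)*(-1)*2*pi*i = (28)*pi*i.
(3/5)*log(1 - n/(-1/2)): each positive loop around -1/2 adds 2*pi*i to the log, so winding +2 contributes (3/5)*(2)*2*pi*i = (12/5)*pi*i.
Summing the contributions at n = 11/3 gives (152/5)*pi*i.

Continued minus principal equals (152/5)*pi*i.


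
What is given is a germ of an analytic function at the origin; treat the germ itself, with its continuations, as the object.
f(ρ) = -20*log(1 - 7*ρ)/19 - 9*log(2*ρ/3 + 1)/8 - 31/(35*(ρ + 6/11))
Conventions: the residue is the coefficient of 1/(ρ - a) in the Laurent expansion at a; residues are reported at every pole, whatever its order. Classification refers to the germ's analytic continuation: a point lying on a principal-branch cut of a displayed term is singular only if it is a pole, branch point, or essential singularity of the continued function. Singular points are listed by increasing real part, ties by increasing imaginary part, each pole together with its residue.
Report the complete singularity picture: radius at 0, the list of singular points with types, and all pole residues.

Radius of convergence at 0: 1/7.
At -3/2: a logarithmic branch point.
At -6/11: a pole of order 1; residue -31/35.
At 1/7: a logarithmic branch point.

Denominator factor (ρ + 6/11): pole of order 1 at -6/11, modulus 6/11.
Branch term (-9/8)*log(1 - ρ/(-3/2)): its argument vanishes at ρ = -3/2, a logarithmic branch point, modulus 3/2.
Branch term (-20/19)*log(1 - ρ/(1/7)): its argument vanishes at ρ = 1/7, a logarithmic branch point, modulus 1/7.
The radius of convergence is the smallest modulus among the singular points: 1/7.
The branch terms are analytic at -6/11 and contribute nothing to the residue; only the rational part matters.
At the order-1 pole -6/11 set g(ρ) = (ρ - (-6/11))*(rational part) = -31/35.
Simple pole: residue = g(a) at a = -6/11, which is -31/35.
List the singular points by increasing real part (a conjugate pair: the negative imaginary part first).


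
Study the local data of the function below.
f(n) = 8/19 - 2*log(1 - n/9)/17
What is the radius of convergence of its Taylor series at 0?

Branch term (-2/17)*log(1 - n/(9)): its argument vanishes at n = 9, a logarithmic branch point, modulus 9.
The radius of convergence is the smallest modulus among the singular points: 9.

The radius of convergence is 9.


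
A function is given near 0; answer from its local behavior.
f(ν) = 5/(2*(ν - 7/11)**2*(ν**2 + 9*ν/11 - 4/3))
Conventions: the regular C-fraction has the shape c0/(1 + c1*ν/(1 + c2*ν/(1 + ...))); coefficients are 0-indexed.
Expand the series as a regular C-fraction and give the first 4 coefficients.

The regular C-fraction coefficients are [-1815/392, -1157/308, 605/623, -9734/8099].

Taylor coefficients (expand at 0): a_0 = -1815/392, a_1 = -190905/10976, a_2 = -14888835/307328, a_3 = -10851557595/94657024.
c0 = a_0 = -1815/392. Peel one level at a time: if S = 1 + c*ν/S' with S'(0) = 1, then c is the ν-coefficient of S and S' = c*ν/(S - 1).
S_1 = c0/f = 1 + (-1157/308)*ν + (715/196)*ν^2 + ...; c1 = -1157/308.
S_2 = c1*ν/(S_1 - 1) = 1 + (605/623)*ν + (5889070/5045677)*ν^2 + ...; c2 = 605/623.
S_3 = c2*ν/(S_2 - 1) = 1 + (-9734/8099)*ν + ...; c3 = -9734/8099.


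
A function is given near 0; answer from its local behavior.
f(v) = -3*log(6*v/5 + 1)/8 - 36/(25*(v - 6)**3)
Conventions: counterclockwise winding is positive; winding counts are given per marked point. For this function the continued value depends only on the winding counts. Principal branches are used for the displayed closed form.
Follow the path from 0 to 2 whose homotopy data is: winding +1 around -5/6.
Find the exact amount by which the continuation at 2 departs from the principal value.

Continued minus principal equals -(3/4)*pi*i.

The rational part is single-valued and drops out of the difference; each branch term changes only by its own monodromy.
(-3/8)*log(1 - v/(-5/6)): each positive loop around -5/6 adds 2*pi*i to the log, so winding +1 contributes (-3/8)*(1)*2*pi*i = -(3/4)*pi*i.
Summing the contributions at v = 2 gives -(3/4)*pi*i.


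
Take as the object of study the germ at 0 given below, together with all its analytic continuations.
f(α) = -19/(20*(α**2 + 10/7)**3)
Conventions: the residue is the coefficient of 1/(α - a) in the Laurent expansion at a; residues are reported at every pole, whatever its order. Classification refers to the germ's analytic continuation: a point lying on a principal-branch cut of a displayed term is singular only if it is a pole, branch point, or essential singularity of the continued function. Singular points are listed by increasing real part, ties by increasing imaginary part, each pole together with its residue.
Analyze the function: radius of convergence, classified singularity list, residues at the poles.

Radius of convergence at 0: (1/7)*sqrt(70).
At -((1/7)*sqrt(70))*i: a pole of order 3; residue -((2793/320000)*sqrt(70))*i.
At ((1/7)*sqrt(70))*i: a pole of order 3; residue ((2793/320000)*sqrt(70))*i.

Denominator factor (α**2 + 10/7)^3: discriminant -40/7, complex-conjugate roots ((1/7)*sqrt(70))*i and -((1/7)*sqrt(70))*i; poles of order 3, moduli (1/7)*sqrt(70) and (1/7)*sqrt(70).
The radius of convergence is the smallest modulus among the singular points: (1/7)*sqrt(70).
The factor α**2 + 10/7 splits as (α - a)(α - a') with a = -((1/7)*sqrt(70))*i, a' = ((1/7)*sqrt(70))*i. At the order-3 pole a set g(α) = (α - a)^3*f(α) = [-19/20] / (α - a')^3.
Order-3 pole: residue = g''(a)/2; g''(-((1/7)*sqrt(70))*i) = -((2793/160000)*sqrt(70))*i, so the residue is -((2793/320000)*sqrt(70))*i.
The factor α**2 + 10/7 splits as (α - a)(α - a') with a = ((1/7)*sqrt(70))*i, a' = -((1/7)*sqrt(70))*i. At the order-3 pole a set g(α) = (α - a)^3*f(α) = [-19/20] / (α - a')^3.
Order-3 pole: residue = g''(a)/2; g''(((1/7)*sqrt(70))*i) = ((2793/160000)*sqrt(70))*i, so the residue is ((2793/320000)*sqrt(70))*i.
List the singular points by increasing real part (a conjugate pair: the negative imaginary part first).
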